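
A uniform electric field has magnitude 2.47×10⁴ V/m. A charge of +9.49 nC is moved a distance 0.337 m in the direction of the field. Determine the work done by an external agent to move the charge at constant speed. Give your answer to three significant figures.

-7.90×10⁻⁵ J

The potential change for a displacement 0.337 m in the direction of the field is ΔV = −Ed = -8320 V.
W_ext = qΔV = -7.90×10⁻⁵ J.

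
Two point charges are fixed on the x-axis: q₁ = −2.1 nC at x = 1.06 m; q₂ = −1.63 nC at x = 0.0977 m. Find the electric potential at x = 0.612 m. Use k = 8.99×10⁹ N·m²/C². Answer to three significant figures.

Electric potential is a scalar, so the contributions from each charge add algebraically: V = Σ kqᵢ/rᵢ.
Distances from the field point to each charge: r₁ = 0.448 m, r₂ = 0.514 m.
V = k[(-2.10×10⁻⁹)/(0.448) + (-1.63×10⁻⁹)/(0.514)] = -70.6 V.

-70.6 V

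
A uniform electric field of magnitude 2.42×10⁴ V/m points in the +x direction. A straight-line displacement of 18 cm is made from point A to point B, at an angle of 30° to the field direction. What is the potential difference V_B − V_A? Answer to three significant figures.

Only the component of displacement along E changes the potential: ΔV = −E·d·cosθ.
ΔV = −(2.42×10⁴ V/m)(0.180 m)cos30° = -3770 V.

-3770 V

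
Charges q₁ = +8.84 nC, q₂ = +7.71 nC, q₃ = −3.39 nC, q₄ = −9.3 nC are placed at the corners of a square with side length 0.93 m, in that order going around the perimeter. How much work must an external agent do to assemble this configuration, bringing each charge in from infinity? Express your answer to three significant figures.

-7.79×10⁻⁷ J

The work to assemble the configuration equals its total potential energy, U = Σ kqᵢqⱼ/rᵢⱼ over all pairs.
The four side pairs have separation 0.930 m and the two diagonal pairs 1.32 m.
Summing all 6 pair terms gives U = -7.79×10⁻⁷ J.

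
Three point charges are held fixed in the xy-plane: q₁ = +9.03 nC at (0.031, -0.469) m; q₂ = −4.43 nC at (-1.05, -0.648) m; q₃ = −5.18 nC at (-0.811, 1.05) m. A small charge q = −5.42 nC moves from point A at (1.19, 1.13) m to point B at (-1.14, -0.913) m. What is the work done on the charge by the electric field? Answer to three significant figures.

-5.68×10⁻⁷ J

The work done by the electric force is W_field = −ΔU = −q(V_B − V_A) = q(V_A − V_B).
At A: distances to the source charges are 1.97 m, 2.86 m, 2.00 m; V_A = Σ kqᵢ/rᵢ = 3.93 V.
At B: distances to the source charges are 1.25 m, 0.280 m, 1.99 m; V_B = Σ kqᵢ/rᵢ = -101 V.
ΔV = V_B − V_A = -105 V.
W_field = −qΔV = −(-5.42×10⁻⁹ C)(-105 V) = -5.68×10⁻⁷ J.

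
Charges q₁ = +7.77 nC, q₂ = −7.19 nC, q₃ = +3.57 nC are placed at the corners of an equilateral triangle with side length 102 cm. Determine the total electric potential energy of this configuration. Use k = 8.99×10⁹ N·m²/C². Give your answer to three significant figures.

The assembly work is the sum of pairwise potential energies, U = Σ_{i<j} kqᵢqⱼ/rᵢⱼ.
All three pair separations equal the side length, 1.02 m.
U = (-4.92×10⁻⁷) + (2.44×10⁻⁷) + (-2.26×10⁻⁷) = -4.74×10⁻⁷ J.

-4.74×10⁻⁷ J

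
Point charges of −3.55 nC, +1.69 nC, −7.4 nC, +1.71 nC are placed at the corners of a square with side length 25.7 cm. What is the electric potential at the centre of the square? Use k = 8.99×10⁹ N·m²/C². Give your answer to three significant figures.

-373 V

Electric potential is a scalar, so the contributions from each charge add algebraically: V = Σ kqᵢ/rᵢ.
The distance from each corner to the centre is a√2/2 = 0.182 m.
V = k[(-3.55×10⁻⁹)/(0.182) + (1.69×10⁻⁹)/(0.182) + (-7.40×10⁻⁹)/(0.182) + (1.71×10⁻⁹)/(0.182)] = -373 V.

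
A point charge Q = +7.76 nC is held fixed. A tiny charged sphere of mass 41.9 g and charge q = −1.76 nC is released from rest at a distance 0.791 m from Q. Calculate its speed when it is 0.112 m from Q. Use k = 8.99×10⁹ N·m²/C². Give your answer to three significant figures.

6.70×10⁻³ m/s

Only the electrostatic force acts, so mechanical energy is conserved: ½mv² = U₁ − U₂ = kQq(1/r₁ − 1/r₂).
U₁ − U₂ = (8.99×10⁹ N·m²/C²)(7.76×10⁻⁹ C)(-1.76×10⁻⁹ C)(1/0.791 − 1/0.112) = 9.41×10⁻⁷ J.
v = √(2·9.41×10⁻⁷/0.0419) = 6.70×10⁻³ m/s.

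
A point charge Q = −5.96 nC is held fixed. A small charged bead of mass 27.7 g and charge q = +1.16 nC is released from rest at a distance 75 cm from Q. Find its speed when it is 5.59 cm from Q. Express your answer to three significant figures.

Only the electrostatic force acts, so mechanical energy is conserved: ½mv² = U₁ − U₂ = kQq(1/r₁ − 1/r₂).
U₁ − U₂ = (8.99×10⁹ N·m²/C²)(-5.96×10⁻⁹ C)(1.16×10⁻⁹ C)(1/0.750 − 1/0.0559) = 1.03×10⁻⁶ J.
v = √(2·1.03×10⁻⁶/0.0277) = 8.62×10⁻³ m/s.

8.62×10⁻³ m/s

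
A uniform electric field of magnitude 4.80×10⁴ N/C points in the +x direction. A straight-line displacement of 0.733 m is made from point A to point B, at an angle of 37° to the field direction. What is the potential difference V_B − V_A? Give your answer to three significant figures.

-2.81×10⁴ V

Only the component of displacement along E changes the potential: ΔV = −E·d·cosθ.
ΔV = −(4.80×10⁴ V/m)(0.733 m)cos37° = -2.81×10⁴ V.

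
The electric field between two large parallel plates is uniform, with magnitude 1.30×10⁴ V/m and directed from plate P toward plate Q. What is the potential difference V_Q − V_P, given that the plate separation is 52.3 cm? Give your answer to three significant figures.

In a uniform field, potential decreases in the direction of E: ΔV = −E·d for a displacement d parallel to E.
Going from P to Q is a displacement of 52.3 cm along the field, so V_Q − V_P = −Ed = -6800 V.

-6800 V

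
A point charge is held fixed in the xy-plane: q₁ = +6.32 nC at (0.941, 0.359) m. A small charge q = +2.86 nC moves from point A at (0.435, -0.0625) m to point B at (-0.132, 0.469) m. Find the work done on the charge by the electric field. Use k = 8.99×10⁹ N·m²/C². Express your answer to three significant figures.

9.61×10⁻⁸ J

The work done by the electric force is W_field = −ΔU = −q(V_B − V_A) = q(V_A − V_B).
At A: distance to the source charge is 0.659 m; V_A = kq₁/r = 86.3 V.
At B: distance to the source charge is 1.08 m; V_B = kq₁/r = 52.7 V.
ΔV = V_B − V_A = -33.6 V.
W_field = −qΔV = −(2.86×10⁻⁹ C)(-33.6 V) = 9.61×10⁻⁸ J.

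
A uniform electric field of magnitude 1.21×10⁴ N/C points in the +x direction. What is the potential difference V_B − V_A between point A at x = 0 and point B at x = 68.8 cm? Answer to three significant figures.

-8320 V

In a uniform field, potential decreases in the direction of E: V_B − V_A = −E·Δx.
V_B − V_A = −(1.21×10⁴ V/m)(0.688 m) = -8320 V.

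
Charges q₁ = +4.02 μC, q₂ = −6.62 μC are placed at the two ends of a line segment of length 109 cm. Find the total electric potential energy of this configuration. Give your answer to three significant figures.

The work to assemble the configuration equals its total potential energy, U = Σ kqᵢqⱼ/rᵢⱼ over all pairs.
The separation is r = 1.09 m.
U = (-0.219) = -0.219 J.

-0.219 J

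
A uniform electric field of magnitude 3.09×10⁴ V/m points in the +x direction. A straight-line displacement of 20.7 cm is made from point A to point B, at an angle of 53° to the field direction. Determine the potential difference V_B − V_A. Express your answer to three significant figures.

-3850 V

Only the component of displacement along E changes the potential: ΔV = −E·d·cosθ.
ΔV = −(3.09×10⁴ V/m)(0.207 m)cos53° = -3850 V.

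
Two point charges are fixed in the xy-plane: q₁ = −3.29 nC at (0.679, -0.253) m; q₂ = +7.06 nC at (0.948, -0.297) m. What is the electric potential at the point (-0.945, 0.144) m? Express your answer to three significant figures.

Electric potential is a scalar, so the contributions from each charge add algebraically: V = Σ kqᵢ/rᵢ.
Distances from the field point to each charge: r₁ = 1.67 m, r₂ = 1.94 m.
V = k[(-3.29×10⁻⁹)/(1.67) + (7.06×10⁻⁹)/(1.94)] = 15.0 V.

15.0 V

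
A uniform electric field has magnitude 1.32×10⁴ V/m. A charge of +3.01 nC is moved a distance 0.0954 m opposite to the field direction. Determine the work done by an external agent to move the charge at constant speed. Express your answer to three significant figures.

3.79×10⁻⁶ J

The potential change for a displacement 0.0954 m opposite to the field direction is ΔV = +Ed = 1260 V.
W_ext = qΔV = 3.79×10⁻⁶ J.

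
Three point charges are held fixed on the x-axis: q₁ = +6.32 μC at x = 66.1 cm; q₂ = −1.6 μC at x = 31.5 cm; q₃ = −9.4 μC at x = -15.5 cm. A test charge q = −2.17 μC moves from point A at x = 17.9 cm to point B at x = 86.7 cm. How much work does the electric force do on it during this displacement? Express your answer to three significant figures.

The work done by the electric force is W_field = −ΔU = −q(V_B − V_A) = q(V_A − V_B).
At A: distances to the source charges are 0.482 m, 0.136 m, 0.334 m; V_A = Σ kqᵢ/rᵢ = -2.41×10⁵ V.
At B: distances to the source charges are 0.206 m, 0.552 m, 1.02 m; V_B = Σ kqᵢ/rᵢ = 1.67×10⁵ V.
ΔV = V_B − V_A = 4.08×10⁵ V.
W_field = −qΔV = −(-2.17×10⁻⁶ C)(4.08×10⁵ V) = 0.885 J.

0.885 J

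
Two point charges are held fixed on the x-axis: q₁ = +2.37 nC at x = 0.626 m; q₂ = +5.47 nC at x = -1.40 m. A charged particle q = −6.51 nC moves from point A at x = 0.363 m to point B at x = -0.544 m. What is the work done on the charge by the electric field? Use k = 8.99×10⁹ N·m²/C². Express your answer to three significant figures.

-2.16×10⁻⁷ J

The work done by the electric force is W_field = −ΔU = −q(V_B − V_A) = q(V_A − V_B).
At A: distances to the source charges are 0.263 m, 1.76 m; V_A = Σ kqᵢ/rᵢ = 109 V.
At B: distances to the source charges are 1.17 m, 0.856 m; V_B = Σ kqᵢ/rᵢ = 75.7 V.
ΔV = V_B − V_A = -33.2 V.
W_field = −qΔV = −(-6.51×10⁻⁹ C)(-33.2 V) = -2.16×10⁻⁷ J.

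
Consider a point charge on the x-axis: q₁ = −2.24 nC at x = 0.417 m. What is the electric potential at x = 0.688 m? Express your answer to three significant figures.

Electric potential is a scalar, so the contributions from each charge add algebraically: V = Σ kqᵢ/rᵢ.
V = k[(-2.24×10⁻⁹)/(0.271)] = -74.3 V.

-74.3 V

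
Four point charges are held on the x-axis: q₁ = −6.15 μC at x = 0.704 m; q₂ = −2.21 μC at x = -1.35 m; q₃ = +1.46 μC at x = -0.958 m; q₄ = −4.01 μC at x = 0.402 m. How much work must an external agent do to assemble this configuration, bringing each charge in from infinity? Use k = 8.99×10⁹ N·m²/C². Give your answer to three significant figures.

0.678 J

The work to assemble the configuration equals its total potential energy, U = Σ kqᵢqⱼ/rᵢⱼ over all pairs.
Pair separations: r₁₂ = 2.05 m, r₁₃ = 1.66 m, r₁₄ = 0.302 m, r₂₃ = 0.392 m, r₂₄ = 1.75 m, r₃₄ = 1.36 m.
Summing all 6 pair terms gives U = 0.678 J.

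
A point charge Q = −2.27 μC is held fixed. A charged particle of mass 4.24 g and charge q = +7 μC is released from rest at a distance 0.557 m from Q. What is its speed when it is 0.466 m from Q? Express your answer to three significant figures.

Only the electrostatic force acts, so mechanical energy is conserved: ½mv² = U₁ − U₂ = kQq(1/r₁ − 1/r₂).
U₁ − U₂ = (8.99×10⁹ N·m²/C²)(-2.27×10⁻⁶ C)(7.00×10⁻⁶ C)(1/0.557 − 1/0.466) = 0.0501 J.
v = √(2·0.0501/4.24×10⁻³) = 4.86 m/s.

4.86 m/s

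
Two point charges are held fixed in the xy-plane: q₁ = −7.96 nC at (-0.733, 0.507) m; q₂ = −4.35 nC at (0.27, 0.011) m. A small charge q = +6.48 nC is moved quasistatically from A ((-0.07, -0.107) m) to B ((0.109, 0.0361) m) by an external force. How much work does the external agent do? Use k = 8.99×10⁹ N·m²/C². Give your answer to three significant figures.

For quasistatic motion the external work equals the change in potential energy: W_ext = qΔV = q(V_B − V_A).
At A: distances to the source charges are 0.904 m, 0.360 m; V_A = Σ kqᵢ/rᵢ = -188 V.
At B: distances to the source charges are 0.965 m, 0.163 m; V_B = Σ kqᵢ/rᵢ = -314 V.
ΔV = V_B − V_A = -126 V.
W_ext = qΔV = (6.48×10⁻⁹ C)(-126 V) = -8.19×10⁻⁷ J.

-8.19×10⁻⁷ J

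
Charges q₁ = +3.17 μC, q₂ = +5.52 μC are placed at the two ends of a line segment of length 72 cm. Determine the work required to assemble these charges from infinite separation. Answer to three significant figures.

The assembly work is the sum of pairwise potential energies, U = Σ_{i<j} kqᵢqⱼ/rᵢⱼ.
The separation is r = 0.720 m.
U = (0.218) = 0.218 J.

0.218 J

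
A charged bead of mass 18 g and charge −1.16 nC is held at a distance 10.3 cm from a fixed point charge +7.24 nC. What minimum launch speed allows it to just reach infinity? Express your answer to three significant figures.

9.02×10⁻³ m/s

To just escape, total mechanical energy must reach zero at infinity: ½mv²_min + U = 0, so ½mv²_min = −U = |kQq|/r.
|U| = |kQq|/r = (8.99×10⁹ N·m²/C²)(7.24×10⁻⁹)(1.16×10⁻⁹)/(0.103) = 7.33×10⁻⁷ J.
v_min = √(2|U|/m) = √(2·7.33×10⁻⁷/0.0180) = 9.02×10⁻³ m/s.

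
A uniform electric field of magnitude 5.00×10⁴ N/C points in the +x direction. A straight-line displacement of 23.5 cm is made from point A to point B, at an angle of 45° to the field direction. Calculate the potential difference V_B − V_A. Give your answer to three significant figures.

-8310 V

Only the component of displacement along E changes the potential: ΔV = −E·d·cosθ.
ΔV = −(5.00×10⁴ V/m)(0.235 m)cos45° = -8310 V.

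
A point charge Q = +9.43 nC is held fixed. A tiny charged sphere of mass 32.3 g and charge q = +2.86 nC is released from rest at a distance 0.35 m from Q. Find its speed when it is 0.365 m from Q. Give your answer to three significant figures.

1.33×10⁻³ m/s

Only the electrostatic force acts, so mechanical energy is conserved: ½mv² = U₁ − U₂ = kQq(1/r₁ − 1/r₂).
U₁ − U₂ = (8.99×10⁹ N·m²/C²)(9.43×10⁻⁹ C)(2.86×10⁻⁹ C)(1/0.350 − 1/0.365) = 2.85×10⁻⁸ J.
v = √(2·2.85×10⁻⁸/0.0323) = 1.33×10⁻³ m/s.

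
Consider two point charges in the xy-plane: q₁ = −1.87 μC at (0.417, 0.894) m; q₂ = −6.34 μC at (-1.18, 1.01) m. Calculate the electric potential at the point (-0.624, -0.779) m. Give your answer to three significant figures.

The total potential is the scalar sum of each charge's contribution, V = Σ kqᵢ/rᵢ.
Distances from the field point to each charge: r₁ = 1.97 m, r₂ = 1.87 m.
V = k[(-1.87×10⁻⁶)/(1.97) + (-6.34×10⁻⁶)/(1.87)] = -3.90×10⁴ V.

-3.90×10⁴ V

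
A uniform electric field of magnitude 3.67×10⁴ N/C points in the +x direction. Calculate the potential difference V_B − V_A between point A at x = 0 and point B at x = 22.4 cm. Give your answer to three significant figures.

In a uniform field, potential decreases in the direction of E: V_B − V_A = −E·Δx.
V_B − V_A = −(3.67×10⁴ V/m)(0.224 m) = -8220 V.

-8220 V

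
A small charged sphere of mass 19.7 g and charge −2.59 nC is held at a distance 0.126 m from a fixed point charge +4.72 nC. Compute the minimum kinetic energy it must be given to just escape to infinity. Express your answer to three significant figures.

To just escape, total mechanical energy must reach zero at infinity: ½mv²_min + U = 0, so ½mv²_min = −U = |kQq|/r.
|U| = |kQq|/r = (8.99×10⁹ N·m²/C²)(4.72×10⁻⁹)(2.59×10⁻⁹)/(0.126) = 8.72×10⁻⁷ J.

8.72×10⁻⁷ J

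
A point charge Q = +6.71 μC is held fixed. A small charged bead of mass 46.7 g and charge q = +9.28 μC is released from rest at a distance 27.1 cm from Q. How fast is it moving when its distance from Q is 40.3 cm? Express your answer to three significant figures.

Only the electrostatic force acts, so mechanical energy is conserved: ½mv² = U₁ − U₂ = kQq(1/r₁ − 1/r₂).
U₁ − U₂ = (8.99×10⁹ N·m²/C²)(6.71×10⁻⁶ C)(9.28×10⁻⁶ C)(1/0.271 − 1/0.403) = 0.677 J.
v = √(2·0.677/0.0467) = 5.38 m/s.

5.38 m/s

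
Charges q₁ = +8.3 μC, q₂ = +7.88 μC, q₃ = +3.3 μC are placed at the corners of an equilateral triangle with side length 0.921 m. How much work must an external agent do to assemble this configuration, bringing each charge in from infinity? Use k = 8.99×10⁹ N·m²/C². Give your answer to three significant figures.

The assembly work is the sum of pairwise potential energies, U = Σ_{i<j} kqᵢqⱼ/rᵢⱼ.
All three pair separations equal the side length, 0.921 m.
U = (0.638) + (0.267) + (0.254) = 1.16 J.

1.16 J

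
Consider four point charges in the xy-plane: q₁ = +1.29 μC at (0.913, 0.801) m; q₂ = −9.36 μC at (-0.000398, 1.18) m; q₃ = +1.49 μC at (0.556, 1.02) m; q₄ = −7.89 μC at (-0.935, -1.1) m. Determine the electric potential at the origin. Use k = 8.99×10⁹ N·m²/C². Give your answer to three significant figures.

Electric potential is a scalar, so the contributions from each charge add algebraically: V = Σ kqᵢ/rᵢ.
Distances from the field point to each charge: r₁ = 1.21 m, r₂ = 1.18 m, r₃ = 1.16 m, r₄ = 1.44 m.
V = k[(1.29×10⁻⁶)/(1.21) + (-9.36×10⁻⁶)/(1.18) + (1.49×10⁻⁶)/(1.16) + (-7.89×10⁻⁶)/(1.44)] = -9.94×10⁴ V.

-9.94×10⁴ V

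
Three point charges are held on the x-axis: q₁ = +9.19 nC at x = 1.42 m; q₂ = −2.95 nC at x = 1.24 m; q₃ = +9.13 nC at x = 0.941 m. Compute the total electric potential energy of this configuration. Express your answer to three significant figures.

The assembly work is the sum of pairwise potential energies, U = Σ_{i<j} kqᵢqⱼ/rᵢⱼ.
Pair separations: r₁₂ = 0.180 m, r₁₃ = 0.479 m, r₂₃ = 0.299 m.
U = (-1.35×10⁻⁶) + (1.57×10⁻⁶) + (-8.10×10⁻⁷) = -5.89×10⁻⁷ J.

-5.89×10⁻⁷ J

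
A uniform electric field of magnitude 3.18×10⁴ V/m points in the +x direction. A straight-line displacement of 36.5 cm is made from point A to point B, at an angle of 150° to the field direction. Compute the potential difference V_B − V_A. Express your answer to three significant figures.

1.01×10⁴ V

Only the component of displacement along E changes the potential: ΔV = −E·d·cosθ.
ΔV = −(3.18×10⁴ V/m)(0.365 m)cos150° = 1.01×10⁴ V.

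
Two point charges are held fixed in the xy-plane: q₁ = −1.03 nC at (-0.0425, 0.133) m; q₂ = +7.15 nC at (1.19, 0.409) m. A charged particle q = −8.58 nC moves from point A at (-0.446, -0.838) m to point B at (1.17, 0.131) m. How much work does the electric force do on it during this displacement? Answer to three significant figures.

1.72×10⁻⁶ J

The work done by the electric force is W_field = −ΔU = −q(V_B − V_A) = q(V_A − V_B).
At A: distances to the source charges are 1.05 m, 2.06 m; V_A = Σ kqᵢ/rᵢ = 22.4 V.
At B: distances to the source charges are 1.21 m, 0.279 m; V_B = Σ kqᵢ/rᵢ = 223 V.
ΔV = V_B − V_A = 201 V.
W_field = −qΔV = −(-8.58×10⁻⁹ C)(201 V) = 1.72×10⁻⁶ J.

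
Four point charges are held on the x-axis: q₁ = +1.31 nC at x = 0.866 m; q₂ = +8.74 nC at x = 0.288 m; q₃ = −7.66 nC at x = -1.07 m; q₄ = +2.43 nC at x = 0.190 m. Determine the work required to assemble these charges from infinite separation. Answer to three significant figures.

The work to assemble the configuration equals its total potential energy, U = Σ kqᵢqⱼ/rᵢⱼ over all pairs.
Pair separations: r₁₂ = 0.578 m, r₁₃ = 1.94 m, r₁₄ = 0.676 m, r₂₃ = 1.36 m, r₂₄ = 0.0980 m, r₃₄ = 1.26 m.
Summing all 6 pair terms gives U = 1.55×10⁻⁶ J.

1.55×10⁻⁶ J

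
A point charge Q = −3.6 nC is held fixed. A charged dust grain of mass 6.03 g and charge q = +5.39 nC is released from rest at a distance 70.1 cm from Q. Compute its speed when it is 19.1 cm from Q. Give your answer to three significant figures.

0.0148 m/s

Only the electrostatic force acts, so mechanical energy is conserved: ½mv² = U₁ − U₂ = kQq(1/r₁ − 1/r₂).
U₁ − U₂ = (8.99×10⁹ N·m²/C²)(-3.60×10⁻⁹ C)(5.39×10⁻⁹ C)(1/0.701 − 1/0.191) = 6.64×10⁻⁷ J.
v = √(2·6.64×10⁻⁷/6.03×10⁻³) = 0.0148 m/s.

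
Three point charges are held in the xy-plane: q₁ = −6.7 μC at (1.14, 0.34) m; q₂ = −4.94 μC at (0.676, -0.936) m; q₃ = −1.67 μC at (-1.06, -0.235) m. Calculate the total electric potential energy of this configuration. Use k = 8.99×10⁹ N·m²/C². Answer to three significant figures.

The work to assemble the configuration equals its total potential energy, U = Σ kqᵢqⱼ/rᵢⱼ over all pairs.
Pair separations: r₁₂ = 1.36 m, r₁₃ = 2.27 m, r₂₃ = 1.87 m.
U = (0.219) + (0.0442) + (0.0396) = 0.303 J.

0.303 J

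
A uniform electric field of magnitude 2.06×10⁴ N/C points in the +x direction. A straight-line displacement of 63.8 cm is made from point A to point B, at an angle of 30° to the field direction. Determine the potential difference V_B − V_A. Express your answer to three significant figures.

Only the component of displacement along E changes the potential: ΔV = −E·d·cosθ.
ΔV = −(2.06×10⁴ V/m)(0.638 m)cos30° = -1.14×10⁴ V.

-1.14×10⁴ V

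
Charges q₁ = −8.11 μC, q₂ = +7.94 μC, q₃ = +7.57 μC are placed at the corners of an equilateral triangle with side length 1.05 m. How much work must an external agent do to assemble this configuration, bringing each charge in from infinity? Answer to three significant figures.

The work to assemble the configuration equals its total potential energy, U = Σ kqᵢqⱼ/rᵢⱼ over all pairs.
All three pair separations equal the side length, 1.05 m.
U = (-0.551) + (-0.526) + (0.515) = -0.562 J.

-0.562 J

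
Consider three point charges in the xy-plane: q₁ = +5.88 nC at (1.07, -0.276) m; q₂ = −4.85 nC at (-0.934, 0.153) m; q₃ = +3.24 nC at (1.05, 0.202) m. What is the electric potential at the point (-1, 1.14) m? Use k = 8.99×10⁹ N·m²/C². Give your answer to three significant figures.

Electric potential is a scalar, so the contributions from each charge add algebraically: V = Σ kqᵢ/rᵢ.
Distances from the field point to each charge: r₁ = 2.51 m, r₂ = 0.989 m, r₃ = 2.25 m.
V = k[(5.88×10⁻⁹)/(2.51) + (-4.85×10⁻⁹)/(0.989) + (3.24×10⁻⁹)/(2.25)] = -10.1 V.

-10.1 V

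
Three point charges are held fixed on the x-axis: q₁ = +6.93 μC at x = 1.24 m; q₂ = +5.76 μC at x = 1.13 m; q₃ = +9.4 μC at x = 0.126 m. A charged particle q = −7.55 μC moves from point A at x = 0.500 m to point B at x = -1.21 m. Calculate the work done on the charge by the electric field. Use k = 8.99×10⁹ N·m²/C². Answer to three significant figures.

-2.13 J

The work done by the electric force is W_field = −ΔU = −q(V_B − V_A) = q(V_A − V_B).
At A: distances to the source charges are 0.740 m, 0.630 m, 0.374 m; V_A = Σ kqᵢ/rᵢ = 3.92×10⁵ V.
At B: distances to the source charges are 2.45 m, 2.34 m, 1.34 m; V_B = Σ kqᵢ/rᵢ = 1.11×10⁵ V.
ΔV = V_B − V_A = -2.82×10⁵ V.
W_field = −qΔV = −(-7.55×10⁻⁶ C)(-2.82×10⁵ V) = -2.13 J.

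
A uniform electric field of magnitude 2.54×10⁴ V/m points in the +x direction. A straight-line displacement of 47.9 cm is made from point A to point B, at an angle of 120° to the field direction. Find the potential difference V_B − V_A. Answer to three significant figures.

6080 V

Only the component of displacement along E changes the potential: ΔV = −E·d·cosθ.
ΔV = −(2.54×10⁴ V/m)(0.479 m)cos120° = 6080 V.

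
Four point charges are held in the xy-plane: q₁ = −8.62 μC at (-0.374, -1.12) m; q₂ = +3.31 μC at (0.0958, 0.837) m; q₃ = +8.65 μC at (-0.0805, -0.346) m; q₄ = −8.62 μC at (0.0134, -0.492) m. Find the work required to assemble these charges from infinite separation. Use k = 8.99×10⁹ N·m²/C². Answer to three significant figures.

-3.87 J

The work to assemble the configuration equals its total potential energy, U = Σ kqᵢqⱼ/rᵢⱼ over all pairs.
Pair separations: r₁₂ = 2.01 m, r₁₃ = 0.828 m, r₁₄ = 0.738 m, r₂₃ = 1.20 m, r₂₄ = 1.33 m, r₃₄ = 0.174 m.
Summing all 6 pair terms gives U = -3.87 J.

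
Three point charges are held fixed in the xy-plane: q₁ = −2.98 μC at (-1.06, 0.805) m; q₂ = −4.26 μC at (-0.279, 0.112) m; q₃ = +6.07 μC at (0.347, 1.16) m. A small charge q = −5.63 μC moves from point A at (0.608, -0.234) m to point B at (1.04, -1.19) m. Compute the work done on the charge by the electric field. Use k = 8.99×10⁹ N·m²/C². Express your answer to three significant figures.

0.0436 J

The work done by the electric force is W_field = −ΔU = −q(V_B − V_A) = q(V_A − V_B).
At A: distances to the source charges are 1.97 m, 0.952 m, 1.42 m; V_A = Σ kqᵢ/rᵢ = -1.54×10⁴ V.
At B: distances to the source charges are 2.90 m, 1.85 m, 2.45 m; V_B = Σ kqᵢ/rᵢ = -7640 V.
ΔV = V_B − V_A = 7740 V.
W_field = −qΔV = −(-5.63×10⁻⁶ C)(7740 V) = 0.0436 J.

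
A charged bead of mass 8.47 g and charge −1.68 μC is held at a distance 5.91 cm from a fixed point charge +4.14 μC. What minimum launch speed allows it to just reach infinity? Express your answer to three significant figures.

15.8 m/s

To just escape, total mechanical energy must reach zero at infinity: ½mv²_min + U = 0, so ½mv²_min = −U = |kQq|/r.
|U| = |kQq|/r = (8.99×10⁹ N·m²/C²)(4.14×10⁻⁶)(1.68×10⁻⁶)/(0.0591) = 1.06 J.
v_min = √(2|U|/m) = √(2·1.06/8.47×10⁻³) = 15.8 m/s.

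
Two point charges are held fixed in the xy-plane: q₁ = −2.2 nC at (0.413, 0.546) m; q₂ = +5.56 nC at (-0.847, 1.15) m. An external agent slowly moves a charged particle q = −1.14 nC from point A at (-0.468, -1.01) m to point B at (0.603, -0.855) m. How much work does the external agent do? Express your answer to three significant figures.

6.29×10⁻⁹ J

For quasistatic motion the external work equals the change in potential energy: W_ext = qΔV = q(V_B − V_A).
At A: distances to the source charges are 1.79 m, 2.19 m; V_A = Σ kqᵢ/rᵢ = 11.7 V.
At B: distances to the source charges are 1.41 m, 2.47 m; V_B = Σ kqᵢ/rᵢ = 6.21 V.
ΔV = V_B − V_A = -5.52 V.
W_ext = qΔV = (-1.14×10⁻⁹ C)(-5.52 V) = 6.29×10⁻⁹ J.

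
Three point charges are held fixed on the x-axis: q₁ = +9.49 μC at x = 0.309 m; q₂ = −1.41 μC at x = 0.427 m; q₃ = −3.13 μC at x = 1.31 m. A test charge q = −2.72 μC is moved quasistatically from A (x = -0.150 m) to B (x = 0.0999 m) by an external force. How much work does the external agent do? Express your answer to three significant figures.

For quasistatic motion the external work equals the change in potential energy: W_ext = qΔV = q(V_B − V_A).
At A: distances to the source charges are 0.459 m, 0.577 m, 1.46 m; V_A = Σ kqᵢ/rᵢ = 1.45×10⁵ V.
At B: distances to the source charges are 0.209 m, 0.327 m, 1.21 m; V_B = Σ kqᵢ/rᵢ = 3.46×10⁵ V.
ΔV = V_B − V_A = 2.01×10⁵ V.
W_ext = qΔV = (-2.72×10⁻⁶ C)(2.01×10⁵ V) = -0.548 J.

-0.548 J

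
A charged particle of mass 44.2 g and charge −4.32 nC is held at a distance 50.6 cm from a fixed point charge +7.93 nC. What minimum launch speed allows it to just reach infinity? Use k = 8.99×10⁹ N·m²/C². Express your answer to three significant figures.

5.25×10⁻³ m/s

To just escape, total mechanical energy must reach zero at infinity: ½mv²_min + U = 0, so ½mv²_min = −U = |kQq|/r.
|U| = |kQq|/r = (8.99×10⁹ N·m²/C²)(7.93×10⁻⁹)(4.32×10⁻⁹)/(0.506) = 6.09×10⁻⁷ J.
v_min = √(2|U|/m) = √(2·6.09×10⁻⁷/0.0442) = 5.25×10⁻³ m/s.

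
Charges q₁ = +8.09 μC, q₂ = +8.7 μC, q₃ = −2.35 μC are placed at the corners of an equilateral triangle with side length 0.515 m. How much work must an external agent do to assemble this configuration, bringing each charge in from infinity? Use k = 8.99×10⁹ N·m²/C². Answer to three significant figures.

0.540 J

The work to assemble the configuration equals its total potential energy, U = Σ kqᵢqⱼ/rᵢⱼ over all pairs.
All three pair separations equal the side length, 0.515 m.
U = (1.23) + (-0.332) + (-0.357) = 0.540 J.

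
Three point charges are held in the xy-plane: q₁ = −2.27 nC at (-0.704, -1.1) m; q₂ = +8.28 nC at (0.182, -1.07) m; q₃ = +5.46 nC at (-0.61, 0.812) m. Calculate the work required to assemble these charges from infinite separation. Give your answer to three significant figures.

The work to assemble the configuration equals its total potential energy, U = Σ kqᵢqⱼ/rᵢⱼ over all pairs.
Pair separations: r₁₂ = 0.887 m, r₁₃ = 1.91 m, r₂₃ = 2.04 m.
U = (-1.91×10⁻⁷) + (-5.82×10⁻⁸) + (1.99×10⁻⁷) = -4.98×10⁻⁸ J.

-4.98×10⁻⁸ J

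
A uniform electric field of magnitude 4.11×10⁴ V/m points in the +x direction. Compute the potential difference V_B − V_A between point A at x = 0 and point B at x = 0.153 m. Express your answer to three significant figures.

-6290 V

In a uniform field, potential decreases in the direction of E: V_B − V_A = −E·Δx.
V_B − V_A = −(4.11×10⁴ V/m)(0.153 m) = -6290 V.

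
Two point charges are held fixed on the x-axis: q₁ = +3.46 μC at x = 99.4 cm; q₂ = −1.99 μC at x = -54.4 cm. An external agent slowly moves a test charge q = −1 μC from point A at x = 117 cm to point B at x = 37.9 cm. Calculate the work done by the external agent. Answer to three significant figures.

0.135 J

For quasistatic motion the external work equals the change in potential energy: W_ext = qΔV = q(V_B − V_A).
At A: distances to the source charges are 0.176 m, 1.71 m; V_A = Σ kqᵢ/rᵢ = 1.66×10⁵ V.
At B: distances to the source charges are 0.615 m, 0.923 m; V_B = Σ kqᵢ/rᵢ = 3.12×10⁴ V.
ΔV = V_B − V_A = -1.35×10⁵ V.
W_ext = qΔV = (-1.00×10⁻⁶ C)(-1.35×10⁵ V) = 0.135 J.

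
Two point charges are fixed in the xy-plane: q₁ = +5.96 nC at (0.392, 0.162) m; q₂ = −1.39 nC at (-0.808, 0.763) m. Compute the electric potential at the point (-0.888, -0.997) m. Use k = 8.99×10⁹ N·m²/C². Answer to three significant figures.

23.9 V

Electric potential is a scalar, so the contributions from each charge add algebraically: V = Σ kqᵢ/rᵢ.
Distances from the field point to each charge: r₁ = 1.73 m, r₂ = 1.76 m.
V = k[(5.96×10⁻⁹)/(1.73) + (-1.39×10⁻⁹)/(1.76)] = 23.9 V.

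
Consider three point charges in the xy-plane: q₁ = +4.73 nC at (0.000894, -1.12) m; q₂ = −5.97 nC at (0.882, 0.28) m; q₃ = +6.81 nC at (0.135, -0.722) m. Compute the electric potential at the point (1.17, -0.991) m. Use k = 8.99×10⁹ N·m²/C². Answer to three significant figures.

The total potential is the scalar sum of each charge's contribution, V = Σ kqᵢ/rᵢ.
Distances from the field point to each charge: r₁ = 1.18 m, r₂ = 1.30 m, r₃ = 1.07 m.
V = k[(4.73×10⁻⁹)/(1.18) + (-5.97×10⁻⁹)/(1.30) + (6.81×10⁻⁹)/(1.07)] = 52.2 V.

52.2 V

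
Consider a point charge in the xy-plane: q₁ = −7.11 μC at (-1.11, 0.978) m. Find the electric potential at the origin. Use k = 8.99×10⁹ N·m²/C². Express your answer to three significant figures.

-4.32×10⁴ V

The total potential is the scalar sum of each charge's contribution, V = Σ kqᵢ/rᵢ.
Distances from the field point to each charge: r₁ = 1.48 m.
V = k[(-7.11×10⁻⁶)/(1.48)] = -4.32×10⁴ V.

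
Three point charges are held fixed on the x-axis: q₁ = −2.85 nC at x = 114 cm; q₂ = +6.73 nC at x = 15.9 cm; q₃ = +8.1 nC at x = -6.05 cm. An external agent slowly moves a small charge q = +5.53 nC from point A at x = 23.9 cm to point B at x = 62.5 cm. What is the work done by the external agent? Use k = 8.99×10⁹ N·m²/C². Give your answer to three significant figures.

For quasistatic motion the external work equals the change in potential energy: W_ext = qΔV = q(V_B − V_A).
At A: distances to the source charges are 0.901 m, 0.0800 m, 0.299 m; V_A = Σ kqᵢ/rᵢ = 971 V.
At B: distances to the source charges are 0.515 m, 0.466 m, 0.685 m; V_B = Σ kqᵢ/rᵢ = 186 V.
ΔV = V_B − V_A = -785 V.
W_ext = qΔV = (5.53×10⁻⁹ C)(-785 V) = -4.34×10⁻⁶ J.

-4.34×10⁻⁶ J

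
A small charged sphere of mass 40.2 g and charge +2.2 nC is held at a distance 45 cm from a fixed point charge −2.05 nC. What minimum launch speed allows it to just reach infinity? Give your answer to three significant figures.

To just escape, total mechanical energy must reach zero at infinity: ½mv²_min + U = 0, so ½mv²_min = −U = |kQq|/r.
|U| = |kQq|/r = (8.99×10⁹ N·m²/C²)(2.05×10⁻⁹)(2.20×10⁻⁹)/(0.450) = 9.01×10⁻⁸ J.
v_min = √(2|U|/m) = √(2·9.01×10⁻⁸/0.0402) = 2.12×10⁻³ m/s.

2.12×10⁻³ m/s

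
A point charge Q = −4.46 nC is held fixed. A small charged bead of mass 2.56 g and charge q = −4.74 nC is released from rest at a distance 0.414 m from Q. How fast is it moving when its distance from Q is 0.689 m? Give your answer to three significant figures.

0.0120 m/s

Only the electrostatic force acts, so mechanical energy is conserved: ½mv² = U₁ − U₂ = kQq(1/r₁ − 1/r₂).
U₁ − U₂ = (8.99×10⁹ N·m²/C²)(-4.46×10⁻⁹ C)(-4.74×10⁻⁹ C)(1/0.414 − 1/0.689) = 1.83×10⁻⁷ J.
v = √(2·1.83×10⁻⁷/2.56×10⁻³) = 0.0120 m/s.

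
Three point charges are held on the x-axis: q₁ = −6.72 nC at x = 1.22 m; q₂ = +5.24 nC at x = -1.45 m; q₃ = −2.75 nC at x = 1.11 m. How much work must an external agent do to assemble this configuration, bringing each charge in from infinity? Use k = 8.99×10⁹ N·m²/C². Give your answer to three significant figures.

1.34×10⁻⁶ J

The work to assemble the configuration equals its total potential energy, U = Σ kqᵢqⱼ/rᵢⱼ over all pairs.
Pair separations: r₁₂ = 2.67 m, r₁₃ = 0.110 m, r₂₃ = 2.56 m.
U = (-1.19×10⁻⁷) + (1.51×10⁻⁶) + (-5.06×10⁻⁸) = 1.34×10⁻⁶ J.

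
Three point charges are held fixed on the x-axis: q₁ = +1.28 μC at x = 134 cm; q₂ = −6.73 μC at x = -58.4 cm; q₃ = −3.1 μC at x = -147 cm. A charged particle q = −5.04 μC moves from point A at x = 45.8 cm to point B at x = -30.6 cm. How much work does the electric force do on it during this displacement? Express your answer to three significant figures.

-0.883 J

The work done by the electric force is W_field = −ΔU = −q(V_B − V_A) = q(V_A − V_B).
At A: distances to the source charges are 0.882 m, 1.04 m, 1.93 m; V_A = Σ kqᵢ/rᵢ = -5.95×10⁴ V.
At B: distances to the source charges are 1.65 m, 0.278 m, 1.16 m; V_B = Σ kqᵢ/rᵢ = -2.35×10⁵ V.
ΔV = V_B − V_A = -1.75×10⁵ V.
W_field = −qΔV = −(-5.04×10⁻⁶ C)(-1.75×10⁵ V) = -0.883 J.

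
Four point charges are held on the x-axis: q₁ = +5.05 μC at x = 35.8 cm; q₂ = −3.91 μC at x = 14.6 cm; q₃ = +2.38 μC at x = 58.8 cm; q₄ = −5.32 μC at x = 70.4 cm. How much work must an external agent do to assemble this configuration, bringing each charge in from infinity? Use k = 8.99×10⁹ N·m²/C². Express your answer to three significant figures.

-1.90 J

The work to assemble the configuration equals its total potential energy, U = Σ kqᵢqⱼ/rᵢⱼ over all pairs.
Pair separations: r₁₂ = 0.212 m, r₁₃ = 0.230 m, r₁₄ = 0.346 m, r₂₃ = 0.442 m, r₂₄ = 0.558 m, r₃₄ = 0.116 m.
Summing all 6 pair terms gives U = -1.90 J.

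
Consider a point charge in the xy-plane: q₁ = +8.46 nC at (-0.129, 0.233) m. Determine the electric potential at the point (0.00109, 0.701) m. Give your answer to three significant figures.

157 V

The total potential is the scalar sum of each charge's contribution, V = Σ kqᵢ/rᵢ.
Distances from the field point to each charge: r₁ = 0.486 m.
V = k[(8.46×10⁻⁹)/(0.486)] = 157 V.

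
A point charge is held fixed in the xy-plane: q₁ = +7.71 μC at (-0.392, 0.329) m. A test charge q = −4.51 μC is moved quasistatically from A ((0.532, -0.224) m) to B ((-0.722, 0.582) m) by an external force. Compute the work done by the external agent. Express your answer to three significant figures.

For quasistatic motion the external work equals the change in potential energy: W_ext = qΔV = q(V_B − V_A).
At A: distance to the source charge is 1.08 m; V_A = kq₁/r = 6.44×10⁴ V.
At B: distance to the source charge is 0.416 m; V_B = kq₁/r = 1.67×10⁵ V.
ΔV = V_B − V_A = 1.02×10⁵ V.
W_ext = qΔV = (-4.51×10⁻⁶ C)(1.02×10⁵ V) = -0.461 J.

-0.461 J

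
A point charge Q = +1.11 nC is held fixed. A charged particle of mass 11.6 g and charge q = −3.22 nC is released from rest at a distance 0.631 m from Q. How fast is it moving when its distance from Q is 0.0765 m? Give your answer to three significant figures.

Only the electrostatic force acts, so mechanical energy is conserved: ½mv² = U₁ − U₂ = kQq(1/r₁ − 1/r₂).
U₁ − U₂ = (8.99×10⁹ N·m²/C²)(1.11×10⁻⁹ C)(-3.22×10⁻⁹ C)(1/0.631 − 1/0.0765) = 3.69×10⁻⁷ J.
v = √(2·3.69×10⁻⁷/0.0116) = 7.98×10⁻³ m/s.

7.98×10⁻³ m/s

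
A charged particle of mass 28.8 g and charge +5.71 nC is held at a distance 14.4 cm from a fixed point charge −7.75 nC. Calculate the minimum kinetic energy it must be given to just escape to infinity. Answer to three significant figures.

To just escape, total mechanical energy must reach zero at infinity: ½mv²_min + U = 0, so ½mv²_min = −U = |kQq|/r.
|U| = |kQq|/r = (8.99×10⁹ N·m²/C²)(7.75×10⁻⁹)(5.71×10⁻⁹)/(0.144) = 2.76×10⁻⁶ J.

2.76×10⁻⁶ J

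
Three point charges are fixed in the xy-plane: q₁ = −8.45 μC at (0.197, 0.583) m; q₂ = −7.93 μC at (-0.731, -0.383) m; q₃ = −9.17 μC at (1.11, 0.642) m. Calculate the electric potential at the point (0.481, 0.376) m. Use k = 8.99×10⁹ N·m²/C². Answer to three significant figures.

-3.87×10⁵ V

The total potential is the scalar sum of each charge's contribution, V = Σ kqᵢ/rᵢ.
Distances from the field point to each charge: r₁ = 0.351 m, r₂ = 1.43 m, r₃ = 0.683 m.
V = k[(-8.45×10⁻⁶)/(0.351) + (-7.93×10⁻⁶)/(1.43) + (-9.17×10⁻⁶)/(0.683)] = -3.87×10⁵ V.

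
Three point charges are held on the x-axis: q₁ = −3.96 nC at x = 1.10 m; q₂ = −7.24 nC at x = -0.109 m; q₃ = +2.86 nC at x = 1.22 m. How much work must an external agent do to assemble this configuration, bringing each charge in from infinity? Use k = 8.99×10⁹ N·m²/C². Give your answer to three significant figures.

The work to assemble the configuration equals its total potential energy, U = Σ kqᵢqⱼ/rᵢⱼ over all pairs.
Pair separations: r₁₂ = 1.21 m, r₁₃ = 0.120 m, r₂₃ = 1.33 m.
U = (2.13×10⁻⁷) + (-8.48×10⁻⁷) + (-1.40×10⁻⁷) = -7.75×10⁻⁷ J.

-7.75×10⁻⁷ J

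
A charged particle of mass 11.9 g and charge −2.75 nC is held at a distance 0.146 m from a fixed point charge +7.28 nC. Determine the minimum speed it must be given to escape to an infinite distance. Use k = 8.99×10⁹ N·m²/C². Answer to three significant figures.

0.0144 m/s

To just escape, total mechanical energy must reach zero at infinity: ½mv²_min + U = 0, so ½mv²_min = −U = |kQq|/r.
|U| = |kQq|/r = (8.99×10⁹ N·m²/C²)(7.28×10⁻⁹)(2.75×10⁻⁹)/(0.146) = 1.23×10⁻⁶ J.
v_min = √(2|U|/m) = √(2·1.23×10⁻⁶/0.0119) = 0.0144 m/s.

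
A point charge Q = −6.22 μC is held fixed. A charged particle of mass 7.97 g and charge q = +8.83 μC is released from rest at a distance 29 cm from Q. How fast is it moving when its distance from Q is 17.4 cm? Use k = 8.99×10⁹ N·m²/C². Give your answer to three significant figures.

16.9 m/s

Only the electrostatic force acts, so mechanical energy is conserved: ½mv² = U₁ − U₂ = kQq(1/r₁ − 1/r₂).
U₁ − U₂ = (8.99×10⁹ N·m²/C²)(-6.22×10⁻⁶ C)(8.83×10⁻⁶ C)(1/0.290 − 1/0.174) = 1.14 J.
v = √(2·1.14/7.97×10⁻³) = 16.9 m/s.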